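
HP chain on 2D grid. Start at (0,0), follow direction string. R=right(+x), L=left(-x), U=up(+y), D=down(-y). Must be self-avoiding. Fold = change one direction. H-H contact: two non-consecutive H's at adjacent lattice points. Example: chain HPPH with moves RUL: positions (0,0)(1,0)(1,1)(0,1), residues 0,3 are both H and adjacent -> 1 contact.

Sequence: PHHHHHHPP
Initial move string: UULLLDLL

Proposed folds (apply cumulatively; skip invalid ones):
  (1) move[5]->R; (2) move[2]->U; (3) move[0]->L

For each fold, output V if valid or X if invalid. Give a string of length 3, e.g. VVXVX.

Initial: UULLLDLL -> [(0, 0), (0, 1), (0, 2), (-1, 2), (-2, 2), (-3, 2), (-3, 1), (-4, 1), (-5, 1)]
Fold 1: move[5]->R => UULLLRLL INVALID (collision), skipped
Fold 2: move[2]->U => UUULLDLL VALID
Fold 3: move[0]->L => LUULLDLL VALID

Answer: XVV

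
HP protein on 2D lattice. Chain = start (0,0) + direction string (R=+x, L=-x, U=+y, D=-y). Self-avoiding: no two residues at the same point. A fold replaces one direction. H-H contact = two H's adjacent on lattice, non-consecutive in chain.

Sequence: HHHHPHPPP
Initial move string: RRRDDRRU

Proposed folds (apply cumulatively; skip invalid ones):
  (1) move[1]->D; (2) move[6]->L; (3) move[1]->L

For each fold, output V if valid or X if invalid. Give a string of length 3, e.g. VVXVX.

Initial: RRRDDRRU -> [(0, 0), (1, 0), (2, 0), (3, 0), (3, -1), (3, -2), (4, -2), (5, -2), (5, -1)]
Fold 1: move[1]->D => RDRDDRRU VALID
Fold 2: move[6]->L => RDRDDRLU INVALID (collision), skipped
Fold 3: move[1]->L => RLRDDRRU INVALID (collision), skipped

Answer: VXX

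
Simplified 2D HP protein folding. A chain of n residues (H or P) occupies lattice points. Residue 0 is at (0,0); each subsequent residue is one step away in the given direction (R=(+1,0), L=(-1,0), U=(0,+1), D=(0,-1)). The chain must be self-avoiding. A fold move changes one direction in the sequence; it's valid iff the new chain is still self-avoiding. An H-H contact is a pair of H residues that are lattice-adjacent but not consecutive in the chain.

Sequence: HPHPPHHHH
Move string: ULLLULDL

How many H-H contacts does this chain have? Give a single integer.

Answer: 0

Derivation:
Positions: [(0, 0), (0, 1), (-1, 1), (-2, 1), (-3, 1), (-3, 2), (-4, 2), (-4, 1), (-5, 1)]
No H-H contacts found.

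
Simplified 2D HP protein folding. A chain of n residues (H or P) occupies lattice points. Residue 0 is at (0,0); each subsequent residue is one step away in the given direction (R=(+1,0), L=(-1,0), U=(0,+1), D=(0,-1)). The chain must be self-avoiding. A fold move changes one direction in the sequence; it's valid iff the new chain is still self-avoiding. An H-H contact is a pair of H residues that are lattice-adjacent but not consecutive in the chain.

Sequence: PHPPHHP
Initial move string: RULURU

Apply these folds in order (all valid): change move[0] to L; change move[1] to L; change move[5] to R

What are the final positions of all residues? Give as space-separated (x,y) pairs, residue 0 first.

Answer: (0,0) (-1,0) (-2,0) (-3,0) (-3,1) (-2,1) (-1,1)

Derivation:
Initial moves: RULURU
Fold: move[0]->L => LULURU (positions: [(0, 0), (-1, 0), (-1, 1), (-2, 1), (-2, 2), (-1, 2), (-1, 3)])
Fold: move[1]->L => LLLURU (positions: [(0, 0), (-1, 0), (-2, 0), (-3, 0), (-3, 1), (-2, 1), (-2, 2)])
Fold: move[5]->R => LLLURR (positions: [(0, 0), (-1, 0), (-2, 0), (-3, 0), (-3, 1), (-2, 1), (-1, 1)])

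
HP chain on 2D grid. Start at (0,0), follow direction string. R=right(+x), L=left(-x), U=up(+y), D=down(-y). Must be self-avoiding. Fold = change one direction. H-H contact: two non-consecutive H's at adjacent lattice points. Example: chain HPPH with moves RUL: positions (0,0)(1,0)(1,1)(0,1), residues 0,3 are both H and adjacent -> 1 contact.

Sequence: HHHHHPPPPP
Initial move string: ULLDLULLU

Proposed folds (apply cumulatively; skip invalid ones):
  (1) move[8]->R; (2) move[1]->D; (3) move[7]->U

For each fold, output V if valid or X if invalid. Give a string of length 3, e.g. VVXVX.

Initial: ULLDLULLU -> [(0, 0), (0, 1), (-1, 1), (-2, 1), (-2, 0), (-3, 0), (-3, 1), (-4, 1), (-5, 1), (-5, 2)]
Fold 1: move[8]->R => ULLDLULLR INVALID (collision), skipped
Fold 2: move[1]->D => UDLDLULLU INVALID (collision), skipped
Fold 3: move[7]->U => ULLDLULUU VALID

Answer: XXV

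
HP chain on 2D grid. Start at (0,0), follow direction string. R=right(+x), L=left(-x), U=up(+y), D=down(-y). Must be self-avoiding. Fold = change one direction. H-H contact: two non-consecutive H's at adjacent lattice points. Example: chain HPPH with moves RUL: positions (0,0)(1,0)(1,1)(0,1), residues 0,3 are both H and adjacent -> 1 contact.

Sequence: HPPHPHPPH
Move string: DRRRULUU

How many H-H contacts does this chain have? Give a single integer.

Answer: 0

Derivation:
Positions: [(0, 0), (0, -1), (1, -1), (2, -1), (3, -1), (3, 0), (2, 0), (2, 1), (2, 2)]
No H-H contacts found.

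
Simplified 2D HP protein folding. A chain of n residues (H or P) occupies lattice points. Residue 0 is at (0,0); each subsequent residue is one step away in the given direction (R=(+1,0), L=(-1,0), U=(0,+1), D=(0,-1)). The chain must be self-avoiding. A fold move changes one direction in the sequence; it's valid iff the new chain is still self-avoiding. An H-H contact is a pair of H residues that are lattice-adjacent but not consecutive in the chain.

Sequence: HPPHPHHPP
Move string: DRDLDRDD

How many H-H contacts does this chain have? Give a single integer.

Positions: [(0, 0), (0, -1), (1, -1), (1, -2), (0, -2), (0, -3), (1, -3), (1, -4), (1, -5)]
H-H contact: residue 3 @(1,-2) - residue 6 @(1, -3)

Answer: 1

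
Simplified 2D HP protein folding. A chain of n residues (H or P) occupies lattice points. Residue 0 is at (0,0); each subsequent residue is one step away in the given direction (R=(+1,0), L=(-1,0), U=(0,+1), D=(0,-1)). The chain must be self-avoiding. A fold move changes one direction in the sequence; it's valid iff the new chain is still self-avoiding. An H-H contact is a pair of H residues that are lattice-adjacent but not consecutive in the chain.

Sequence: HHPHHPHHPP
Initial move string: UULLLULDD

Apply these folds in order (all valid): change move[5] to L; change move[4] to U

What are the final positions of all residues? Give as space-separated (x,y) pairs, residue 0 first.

Initial moves: UULLLULDD
Fold: move[5]->L => UULLLLLDD (positions: [(0, 0), (0, 1), (0, 2), (-1, 2), (-2, 2), (-3, 2), (-4, 2), (-5, 2), (-5, 1), (-5, 0)])
Fold: move[4]->U => UULLULLDD (positions: [(0, 0), (0, 1), (0, 2), (-1, 2), (-2, 2), (-2, 3), (-3, 3), (-4, 3), (-4, 2), (-4, 1)])

Answer: (0,0) (0,1) (0,2) (-1,2) (-2,2) (-2,3) (-3,3) (-4,3) (-4,2) (-4,1)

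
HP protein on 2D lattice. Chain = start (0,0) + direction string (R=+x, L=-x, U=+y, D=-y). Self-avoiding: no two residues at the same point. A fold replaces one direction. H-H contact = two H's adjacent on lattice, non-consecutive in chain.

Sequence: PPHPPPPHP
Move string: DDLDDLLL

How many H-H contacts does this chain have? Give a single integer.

Answer: 0

Derivation:
Positions: [(0, 0), (0, -1), (0, -2), (-1, -2), (-1, -3), (-1, -4), (-2, -4), (-3, -4), (-4, -4)]
No H-H contacts found.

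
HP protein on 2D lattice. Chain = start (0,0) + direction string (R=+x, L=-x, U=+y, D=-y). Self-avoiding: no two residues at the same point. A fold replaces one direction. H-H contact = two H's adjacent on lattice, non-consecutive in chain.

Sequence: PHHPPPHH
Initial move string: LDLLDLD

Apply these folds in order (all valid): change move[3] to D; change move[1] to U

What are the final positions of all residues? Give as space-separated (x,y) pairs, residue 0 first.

Initial moves: LDLLDLD
Fold: move[3]->D => LDLDDLD (positions: [(0, 0), (-1, 0), (-1, -1), (-2, -1), (-2, -2), (-2, -3), (-3, -3), (-3, -4)])
Fold: move[1]->U => LULDDLD (positions: [(0, 0), (-1, 0), (-1, 1), (-2, 1), (-2, 0), (-2, -1), (-3, -1), (-3, -2)])

Answer: (0,0) (-1,0) (-1,1) (-2,1) (-2,0) (-2,-1) (-3,-1) (-3,-2)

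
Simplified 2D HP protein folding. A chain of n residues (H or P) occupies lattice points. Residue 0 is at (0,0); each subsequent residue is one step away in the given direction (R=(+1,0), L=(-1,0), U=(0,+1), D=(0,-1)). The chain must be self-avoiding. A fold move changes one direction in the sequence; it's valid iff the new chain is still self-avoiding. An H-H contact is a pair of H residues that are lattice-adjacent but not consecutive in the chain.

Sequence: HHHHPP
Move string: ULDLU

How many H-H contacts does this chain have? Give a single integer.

Positions: [(0, 0), (0, 1), (-1, 1), (-1, 0), (-2, 0), (-2, 1)]
H-H contact: residue 0 @(0,0) - residue 3 @(-1, 0)

Answer: 1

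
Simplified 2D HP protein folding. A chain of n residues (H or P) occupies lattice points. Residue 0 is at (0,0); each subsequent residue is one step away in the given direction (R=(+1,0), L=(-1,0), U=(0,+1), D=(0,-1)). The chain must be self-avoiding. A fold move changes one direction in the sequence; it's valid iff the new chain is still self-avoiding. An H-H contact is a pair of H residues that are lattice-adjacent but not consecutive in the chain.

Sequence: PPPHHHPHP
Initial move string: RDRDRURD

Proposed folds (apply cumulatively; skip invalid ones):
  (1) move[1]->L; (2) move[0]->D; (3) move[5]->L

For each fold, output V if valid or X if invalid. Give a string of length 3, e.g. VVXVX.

Answer: XVX

Derivation:
Initial: RDRDRURD -> [(0, 0), (1, 0), (1, -1), (2, -1), (2, -2), (3, -2), (3, -1), (4, -1), (4, -2)]
Fold 1: move[1]->L => RLRDRURD INVALID (collision), skipped
Fold 2: move[0]->D => DDRDRURD VALID
Fold 3: move[5]->L => DDRDRLRD INVALID (collision), skipped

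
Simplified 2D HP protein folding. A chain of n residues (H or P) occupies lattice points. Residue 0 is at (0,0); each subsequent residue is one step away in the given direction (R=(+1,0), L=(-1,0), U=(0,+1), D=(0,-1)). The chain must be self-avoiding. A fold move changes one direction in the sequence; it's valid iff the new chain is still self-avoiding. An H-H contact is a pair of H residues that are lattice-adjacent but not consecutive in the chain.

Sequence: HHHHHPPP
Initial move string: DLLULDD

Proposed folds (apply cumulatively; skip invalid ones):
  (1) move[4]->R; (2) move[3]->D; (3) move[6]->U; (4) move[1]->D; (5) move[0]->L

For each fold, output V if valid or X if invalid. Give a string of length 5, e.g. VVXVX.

Initial: DLLULDD -> [(0, 0), (0, -1), (-1, -1), (-2, -1), (-2, 0), (-3, 0), (-3, -1), (-3, -2)]
Fold 1: move[4]->R => DLLURDD INVALID (collision), skipped
Fold 2: move[3]->D => DLLDLDD VALID
Fold 3: move[6]->U => DLLDLDU INVALID (collision), skipped
Fold 4: move[1]->D => DDLDLDD VALID
Fold 5: move[0]->L => LDLDLDD VALID

Answer: XVXVV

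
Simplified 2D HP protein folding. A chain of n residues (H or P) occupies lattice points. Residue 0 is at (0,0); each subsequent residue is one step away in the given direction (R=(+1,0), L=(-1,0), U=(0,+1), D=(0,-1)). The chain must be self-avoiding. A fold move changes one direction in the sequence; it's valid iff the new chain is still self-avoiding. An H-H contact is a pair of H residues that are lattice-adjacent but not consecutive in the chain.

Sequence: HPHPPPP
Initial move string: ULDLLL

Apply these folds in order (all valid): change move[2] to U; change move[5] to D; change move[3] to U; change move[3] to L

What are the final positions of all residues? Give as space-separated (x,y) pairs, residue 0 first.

Answer: (0,0) (0,1) (-1,1) (-1,2) (-2,2) (-3,2) (-3,1)

Derivation:
Initial moves: ULDLLL
Fold: move[2]->U => ULULLL (positions: [(0, 0), (0, 1), (-1, 1), (-1, 2), (-2, 2), (-3, 2), (-4, 2)])
Fold: move[5]->D => ULULLD (positions: [(0, 0), (0, 1), (-1, 1), (-1, 2), (-2, 2), (-3, 2), (-3, 1)])
Fold: move[3]->U => ULUULD (positions: [(0, 0), (0, 1), (-1, 1), (-1, 2), (-1, 3), (-2, 3), (-2, 2)])
Fold: move[3]->L => ULULLD (positions: [(0, 0), (0, 1), (-1, 1), (-1, 2), (-2, 2), (-3, 2), (-3, 1)])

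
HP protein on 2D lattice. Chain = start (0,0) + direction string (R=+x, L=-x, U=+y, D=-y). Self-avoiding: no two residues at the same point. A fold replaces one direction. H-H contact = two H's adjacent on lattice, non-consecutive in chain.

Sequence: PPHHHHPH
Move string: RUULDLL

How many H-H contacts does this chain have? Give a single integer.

Positions: [(0, 0), (1, 0), (1, 1), (1, 2), (0, 2), (0, 1), (-1, 1), (-2, 1)]
H-H contact: residue 2 @(1,1) - residue 5 @(0, 1)

Answer: 1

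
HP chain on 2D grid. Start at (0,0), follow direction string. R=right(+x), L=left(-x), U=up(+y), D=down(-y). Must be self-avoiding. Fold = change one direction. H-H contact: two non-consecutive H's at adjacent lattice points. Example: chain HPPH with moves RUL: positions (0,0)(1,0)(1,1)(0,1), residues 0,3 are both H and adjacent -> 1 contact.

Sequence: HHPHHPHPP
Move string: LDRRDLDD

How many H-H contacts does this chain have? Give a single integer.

Positions: [(0, 0), (-1, 0), (-1, -1), (0, -1), (1, -1), (1, -2), (0, -2), (0, -3), (0, -4)]
H-H contact: residue 0 @(0,0) - residue 3 @(0, -1)
H-H contact: residue 3 @(0,-1) - residue 6 @(0, -2)

Answer: 2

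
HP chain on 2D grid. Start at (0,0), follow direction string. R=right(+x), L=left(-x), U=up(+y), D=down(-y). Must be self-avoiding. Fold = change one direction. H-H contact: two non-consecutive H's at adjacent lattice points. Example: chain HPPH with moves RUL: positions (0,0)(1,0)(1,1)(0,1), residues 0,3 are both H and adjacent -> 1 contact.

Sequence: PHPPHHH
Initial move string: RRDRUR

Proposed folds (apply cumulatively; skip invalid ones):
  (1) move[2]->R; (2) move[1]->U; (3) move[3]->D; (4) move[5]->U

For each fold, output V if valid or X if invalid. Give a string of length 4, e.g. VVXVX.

Answer: VVXV

Derivation:
Initial: RRDRUR -> [(0, 0), (1, 0), (2, 0), (2, -1), (3, -1), (3, 0), (4, 0)]
Fold 1: move[2]->R => RRRRUR VALID
Fold 2: move[1]->U => RURRUR VALID
Fold 3: move[3]->D => RURDUR INVALID (collision), skipped
Fold 4: move[5]->U => RURRUU VALID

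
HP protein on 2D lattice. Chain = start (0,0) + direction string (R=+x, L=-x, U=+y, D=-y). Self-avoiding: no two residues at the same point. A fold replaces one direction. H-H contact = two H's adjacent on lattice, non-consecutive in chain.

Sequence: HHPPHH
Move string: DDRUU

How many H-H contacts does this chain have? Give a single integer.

Positions: [(0, 0), (0, -1), (0, -2), (1, -2), (1, -1), (1, 0)]
H-H contact: residue 0 @(0,0) - residue 5 @(1, 0)
H-H contact: residue 1 @(0,-1) - residue 4 @(1, -1)

Answer: 2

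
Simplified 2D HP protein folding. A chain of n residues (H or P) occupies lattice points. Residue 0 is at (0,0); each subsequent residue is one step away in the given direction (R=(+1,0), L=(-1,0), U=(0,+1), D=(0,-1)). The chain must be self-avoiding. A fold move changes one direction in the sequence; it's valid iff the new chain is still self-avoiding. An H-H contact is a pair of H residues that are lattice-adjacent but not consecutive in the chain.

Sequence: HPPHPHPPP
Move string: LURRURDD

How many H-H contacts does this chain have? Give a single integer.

Answer: 1

Derivation:
Positions: [(0, 0), (-1, 0), (-1, 1), (0, 1), (1, 1), (1, 2), (2, 2), (2, 1), (2, 0)]
H-H contact: residue 0 @(0,0) - residue 3 @(0, 1)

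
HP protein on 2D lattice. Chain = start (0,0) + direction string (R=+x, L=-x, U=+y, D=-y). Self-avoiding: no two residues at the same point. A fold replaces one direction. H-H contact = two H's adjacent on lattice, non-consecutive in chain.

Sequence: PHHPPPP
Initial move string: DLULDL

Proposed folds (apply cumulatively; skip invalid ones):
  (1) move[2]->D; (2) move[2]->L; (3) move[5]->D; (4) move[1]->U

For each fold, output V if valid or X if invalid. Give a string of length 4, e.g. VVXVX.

Initial: DLULDL -> [(0, 0), (0, -1), (-1, -1), (-1, 0), (-2, 0), (-2, -1), (-3, -1)]
Fold 1: move[2]->D => DLDLDL VALID
Fold 2: move[2]->L => DLLLDL VALID
Fold 3: move[5]->D => DLLLDD VALID
Fold 4: move[1]->U => DULLDD INVALID (collision), skipped

Answer: VVVX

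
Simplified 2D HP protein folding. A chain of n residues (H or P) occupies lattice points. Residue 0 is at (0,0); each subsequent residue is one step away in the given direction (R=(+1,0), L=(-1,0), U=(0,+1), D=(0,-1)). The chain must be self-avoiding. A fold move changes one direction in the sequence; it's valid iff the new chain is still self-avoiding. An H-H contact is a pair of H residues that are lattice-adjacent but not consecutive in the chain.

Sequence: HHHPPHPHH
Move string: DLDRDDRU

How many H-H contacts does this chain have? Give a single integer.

Positions: [(0, 0), (0, -1), (-1, -1), (-1, -2), (0, -2), (0, -3), (0, -4), (1, -4), (1, -3)]
H-H contact: residue 5 @(0,-3) - residue 8 @(1, -3)

Answer: 1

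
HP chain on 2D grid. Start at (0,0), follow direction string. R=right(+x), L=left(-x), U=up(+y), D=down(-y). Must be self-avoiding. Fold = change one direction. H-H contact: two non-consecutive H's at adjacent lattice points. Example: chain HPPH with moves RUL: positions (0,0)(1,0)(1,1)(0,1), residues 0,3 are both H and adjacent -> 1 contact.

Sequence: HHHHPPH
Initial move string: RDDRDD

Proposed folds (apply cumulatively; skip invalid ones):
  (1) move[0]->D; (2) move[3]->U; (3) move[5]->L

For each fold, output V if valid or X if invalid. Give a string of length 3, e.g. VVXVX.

Answer: VXV

Derivation:
Initial: RDDRDD -> [(0, 0), (1, 0), (1, -1), (1, -2), (2, -2), (2, -3), (2, -4)]
Fold 1: move[0]->D => DDDRDD VALID
Fold 2: move[3]->U => DDDUDD INVALID (collision), skipped
Fold 3: move[5]->L => DDDRDL VALID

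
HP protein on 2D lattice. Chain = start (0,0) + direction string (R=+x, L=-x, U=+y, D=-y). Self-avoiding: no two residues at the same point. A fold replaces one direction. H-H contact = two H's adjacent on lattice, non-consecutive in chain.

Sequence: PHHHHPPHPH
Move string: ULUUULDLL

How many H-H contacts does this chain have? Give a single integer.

Answer: 1

Derivation:
Positions: [(0, 0), (0, 1), (-1, 1), (-1, 2), (-1, 3), (-1, 4), (-2, 4), (-2, 3), (-3, 3), (-4, 3)]
H-H contact: residue 4 @(-1,3) - residue 7 @(-2, 3)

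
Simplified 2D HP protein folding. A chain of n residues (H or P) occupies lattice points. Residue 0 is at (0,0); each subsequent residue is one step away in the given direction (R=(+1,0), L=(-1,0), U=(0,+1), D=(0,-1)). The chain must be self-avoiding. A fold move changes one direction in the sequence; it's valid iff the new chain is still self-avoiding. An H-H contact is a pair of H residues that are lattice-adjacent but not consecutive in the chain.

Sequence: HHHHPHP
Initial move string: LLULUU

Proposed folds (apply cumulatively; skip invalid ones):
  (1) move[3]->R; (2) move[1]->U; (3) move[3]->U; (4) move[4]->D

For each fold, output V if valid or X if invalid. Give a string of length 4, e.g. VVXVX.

Answer: VVVX

Derivation:
Initial: LLULUU -> [(0, 0), (-1, 0), (-2, 0), (-2, 1), (-3, 1), (-3, 2), (-3, 3)]
Fold 1: move[3]->R => LLURUU VALID
Fold 2: move[1]->U => LUURUU VALID
Fold 3: move[3]->U => LUUUUU VALID
Fold 4: move[4]->D => LUUUDU INVALID (collision), skipped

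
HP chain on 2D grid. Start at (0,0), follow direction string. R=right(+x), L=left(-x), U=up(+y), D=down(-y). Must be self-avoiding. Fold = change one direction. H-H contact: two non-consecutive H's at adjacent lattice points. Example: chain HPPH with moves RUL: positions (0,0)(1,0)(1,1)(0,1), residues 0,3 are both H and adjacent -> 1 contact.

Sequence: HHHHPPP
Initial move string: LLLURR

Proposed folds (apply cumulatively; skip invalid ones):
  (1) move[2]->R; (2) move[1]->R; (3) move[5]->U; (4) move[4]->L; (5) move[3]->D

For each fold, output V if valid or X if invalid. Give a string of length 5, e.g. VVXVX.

Initial: LLLURR -> [(0, 0), (-1, 0), (-2, 0), (-3, 0), (-3, 1), (-2, 1), (-1, 1)]
Fold 1: move[2]->R => LLRURR INVALID (collision), skipped
Fold 2: move[1]->R => LRLURR INVALID (collision), skipped
Fold 3: move[5]->U => LLLURU VALID
Fold 4: move[4]->L => LLLULU VALID
Fold 5: move[3]->D => LLLDLU VALID

Answer: XXVVV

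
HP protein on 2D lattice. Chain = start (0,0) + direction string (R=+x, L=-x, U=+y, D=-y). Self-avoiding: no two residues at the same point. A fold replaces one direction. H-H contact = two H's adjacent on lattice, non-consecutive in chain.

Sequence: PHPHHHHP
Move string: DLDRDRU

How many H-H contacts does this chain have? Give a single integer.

Answer: 1

Derivation:
Positions: [(0, 0), (0, -1), (-1, -1), (-1, -2), (0, -2), (0, -3), (1, -3), (1, -2)]
H-H contact: residue 1 @(0,-1) - residue 4 @(0, -2)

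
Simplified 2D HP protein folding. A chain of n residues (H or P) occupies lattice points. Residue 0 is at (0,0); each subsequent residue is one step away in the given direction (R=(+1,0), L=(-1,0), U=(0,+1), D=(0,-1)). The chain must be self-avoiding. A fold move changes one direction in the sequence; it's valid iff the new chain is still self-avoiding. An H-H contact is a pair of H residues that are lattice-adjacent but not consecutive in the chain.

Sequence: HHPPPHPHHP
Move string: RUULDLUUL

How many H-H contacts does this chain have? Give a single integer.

Positions: [(0, 0), (1, 0), (1, 1), (1, 2), (0, 2), (0, 1), (-1, 1), (-1, 2), (-1, 3), (-2, 3)]
H-H contact: residue 0 @(0,0) - residue 5 @(0, 1)

Answer: 1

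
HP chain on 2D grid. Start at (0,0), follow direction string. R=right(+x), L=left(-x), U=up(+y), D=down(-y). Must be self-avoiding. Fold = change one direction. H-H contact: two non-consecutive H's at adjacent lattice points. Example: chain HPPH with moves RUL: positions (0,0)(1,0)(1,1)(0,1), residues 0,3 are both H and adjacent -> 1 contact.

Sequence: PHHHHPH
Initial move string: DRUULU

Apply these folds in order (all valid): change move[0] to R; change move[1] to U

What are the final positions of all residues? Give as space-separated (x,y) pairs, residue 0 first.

Answer: (0,0) (1,0) (1,1) (1,2) (1,3) (0,3) (0,4)

Derivation:
Initial moves: DRUULU
Fold: move[0]->R => RRUULU (positions: [(0, 0), (1, 0), (2, 0), (2, 1), (2, 2), (1, 2), (1, 3)])
Fold: move[1]->U => RUUULU (positions: [(0, 0), (1, 0), (1, 1), (1, 2), (1, 3), (0, 3), (0, 4)])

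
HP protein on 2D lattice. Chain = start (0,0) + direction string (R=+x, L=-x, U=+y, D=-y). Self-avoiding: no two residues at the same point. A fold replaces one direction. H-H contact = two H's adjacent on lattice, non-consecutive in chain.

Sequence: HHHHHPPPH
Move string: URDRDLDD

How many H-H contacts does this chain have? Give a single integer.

Answer: 1

Derivation:
Positions: [(0, 0), (0, 1), (1, 1), (1, 0), (2, 0), (2, -1), (1, -1), (1, -2), (1, -3)]
H-H contact: residue 0 @(0,0) - residue 3 @(1, 0)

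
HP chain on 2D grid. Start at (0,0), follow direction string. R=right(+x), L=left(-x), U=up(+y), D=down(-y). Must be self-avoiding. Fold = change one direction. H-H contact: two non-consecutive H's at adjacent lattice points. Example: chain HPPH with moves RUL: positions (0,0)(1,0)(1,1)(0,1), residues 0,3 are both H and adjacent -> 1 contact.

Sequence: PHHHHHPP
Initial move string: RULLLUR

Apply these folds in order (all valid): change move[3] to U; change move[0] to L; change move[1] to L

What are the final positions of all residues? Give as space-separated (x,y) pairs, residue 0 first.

Initial moves: RULLLUR
Fold: move[3]->U => RULULUR (positions: [(0, 0), (1, 0), (1, 1), (0, 1), (0, 2), (-1, 2), (-1, 3), (0, 3)])
Fold: move[0]->L => LULULUR (positions: [(0, 0), (-1, 0), (-1, 1), (-2, 1), (-2, 2), (-3, 2), (-3, 3), (-2, 3)])
Fold: move[1]->L => LLLULUR (positions: [(0, 0), (-1, 0), (-2, 0), (-3, 0), (-3, 1), (-4, 1), (-4, 2), (-3, 2)])

Answer: (0,0) (-1,0) (-2,0) (-3,0) (-3,1) (-4,1) (-4,2) (-3,2)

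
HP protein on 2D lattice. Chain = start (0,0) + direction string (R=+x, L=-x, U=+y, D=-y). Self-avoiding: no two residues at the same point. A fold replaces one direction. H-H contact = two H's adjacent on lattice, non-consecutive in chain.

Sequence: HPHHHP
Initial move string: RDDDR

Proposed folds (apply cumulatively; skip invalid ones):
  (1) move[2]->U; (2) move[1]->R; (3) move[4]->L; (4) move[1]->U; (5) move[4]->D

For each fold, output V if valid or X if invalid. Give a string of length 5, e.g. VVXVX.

Initial: RDDDR -> [(0, 0), (1, 0), (1, -1), (1, -2), (1, -3), (2, -3)]
Fold 1: move[2]->U => RDUDR INVALID (collision), skipped
Fold 2: move[1]->R => RRDDR VALID
Fold 3: move[4]->L => RRDDL VALID
Fold 4: move[1]->U => RUDDL INVALID (collision), skipped
Fold 5: move[4]->D => RRDDD VALID

Answer: XVVXV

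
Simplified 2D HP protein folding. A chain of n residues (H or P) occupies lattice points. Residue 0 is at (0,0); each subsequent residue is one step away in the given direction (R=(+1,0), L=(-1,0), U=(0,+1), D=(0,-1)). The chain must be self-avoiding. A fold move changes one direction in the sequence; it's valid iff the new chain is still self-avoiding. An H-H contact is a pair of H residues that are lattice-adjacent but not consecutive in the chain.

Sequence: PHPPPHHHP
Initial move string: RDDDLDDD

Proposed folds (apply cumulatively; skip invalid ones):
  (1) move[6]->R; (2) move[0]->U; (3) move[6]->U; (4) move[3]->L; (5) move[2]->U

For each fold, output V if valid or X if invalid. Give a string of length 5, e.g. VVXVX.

Answer: VXXVX

Derivation:
Initial: RDDDLDDD -> [(0, 0), (1, 0), (1, -1), (1, -2), (1, -3), (0, -3), (0, -4), (0, -5), (0, -6)]
Fold 1: move[6]->R => RDDDLDRD VALID
Fold 2: move[0]->U => UDDDLDRD INVALID (collision), skipped
Fold 3: move[6]->U => RDDDLDUD INVALID (collision), skipped
Fold 4: move[3]->L => RDDLLDRD VALID
Fold 5: move[2]->U => RDULLDRD INVALID (collision), skipped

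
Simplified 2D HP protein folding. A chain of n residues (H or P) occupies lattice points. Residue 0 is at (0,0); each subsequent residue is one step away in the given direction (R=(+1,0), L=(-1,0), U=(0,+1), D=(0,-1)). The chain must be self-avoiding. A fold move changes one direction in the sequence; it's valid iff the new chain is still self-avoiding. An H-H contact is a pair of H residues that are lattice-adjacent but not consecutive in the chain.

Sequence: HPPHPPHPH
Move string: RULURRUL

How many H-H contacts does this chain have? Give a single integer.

Answer: 1

Derivation:
Positions: [(0, 0), (1, 0), (1, 1), (0, 1), (0, 2), (1, 2), (2, 2), (2, 3), (1, 3)]
H-H contact: residue 0 @(0,0) - residue 3 @(0, 1)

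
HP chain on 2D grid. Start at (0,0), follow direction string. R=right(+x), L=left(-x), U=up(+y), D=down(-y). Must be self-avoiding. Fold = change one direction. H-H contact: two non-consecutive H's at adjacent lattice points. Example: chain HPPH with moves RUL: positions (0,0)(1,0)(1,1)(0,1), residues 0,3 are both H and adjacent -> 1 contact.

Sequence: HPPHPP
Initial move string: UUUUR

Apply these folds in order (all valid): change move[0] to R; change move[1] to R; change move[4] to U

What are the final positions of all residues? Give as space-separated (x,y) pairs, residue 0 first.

Initial moves: UUUUR
Fold: move[0]->R => RUUUR (positions: [(0, 0), (1, 0), (1, 1), (1, 2), (1, 3), (2, 3)])
Fold: move[1]->R => RRUUR (positions: [(0, 0), (1, 0), (2, 0), (2, 1), (2, 2), (3, 2)])
Fold: move[4]->U => RRUUU (positions: [(0, 0), (1, 0), (2, 0), (2, 1), (2, 2), (2, 3)])

Answer: (0,0) (1,0) (2,0) (2,1) (2,2) (2,3)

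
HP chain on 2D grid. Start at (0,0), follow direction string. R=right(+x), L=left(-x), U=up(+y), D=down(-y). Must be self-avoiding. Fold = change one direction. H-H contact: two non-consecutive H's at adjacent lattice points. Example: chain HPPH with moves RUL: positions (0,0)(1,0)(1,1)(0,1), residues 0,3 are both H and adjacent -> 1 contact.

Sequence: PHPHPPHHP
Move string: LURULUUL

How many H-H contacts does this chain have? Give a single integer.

Positions: [(0, 0), (-1, 0), (-1, 1), (0, 1), (0, 2), (-1, 2), (-1, 3), (-1, 4), (-2, 4)]
No H-H contacts found.

Answer: 0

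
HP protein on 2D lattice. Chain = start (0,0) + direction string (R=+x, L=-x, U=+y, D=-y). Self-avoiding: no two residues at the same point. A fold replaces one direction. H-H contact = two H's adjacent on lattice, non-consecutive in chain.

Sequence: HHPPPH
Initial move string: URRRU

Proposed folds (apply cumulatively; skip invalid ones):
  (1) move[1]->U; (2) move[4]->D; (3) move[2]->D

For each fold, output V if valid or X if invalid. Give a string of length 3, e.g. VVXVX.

Answer: VVX

Derivation:
Initial: URRRU -> [(0, 0), (0, 1), (1, 1), (2, 1), (3, 1), (3, 2)]
Fold 1: move[1]->U => UURRU VALID
Fold 2: move[4]->D => UURRD VALID
Fold 3: move[2]->D => UUDRD INVALID (collision), skipped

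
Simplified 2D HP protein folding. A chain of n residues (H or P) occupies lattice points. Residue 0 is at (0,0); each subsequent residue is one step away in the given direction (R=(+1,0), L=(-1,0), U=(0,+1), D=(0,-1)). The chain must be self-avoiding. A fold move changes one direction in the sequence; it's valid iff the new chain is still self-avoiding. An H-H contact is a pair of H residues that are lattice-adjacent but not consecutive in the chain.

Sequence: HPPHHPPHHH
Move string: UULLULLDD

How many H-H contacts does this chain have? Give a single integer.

Answer: 0

Derivation:
Positions: [(0, 0), (0, 1), (0, 2), (-1, 2), (-2, 2), (-2, 3), (-3, 3), (-4, 3), (-4, 2), (-4, 1)]
No H-H contacts found.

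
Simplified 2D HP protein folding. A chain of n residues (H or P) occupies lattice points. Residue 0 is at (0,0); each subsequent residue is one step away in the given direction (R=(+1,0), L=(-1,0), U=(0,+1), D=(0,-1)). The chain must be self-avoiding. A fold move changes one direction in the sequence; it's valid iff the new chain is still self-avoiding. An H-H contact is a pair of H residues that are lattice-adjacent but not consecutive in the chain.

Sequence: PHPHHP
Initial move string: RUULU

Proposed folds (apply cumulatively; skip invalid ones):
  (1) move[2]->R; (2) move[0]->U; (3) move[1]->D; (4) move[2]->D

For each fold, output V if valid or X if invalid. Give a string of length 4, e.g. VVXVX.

Answer: XVXX

Derivation:
Initial: RUULU -> [(0, 0), (1, 0), (1, 1), (1, 2), (0, 2), (0, 3)]
Fold 1: move[2]->R => RURLU INVALID (collision), skipped
Fold 2: move[0]->U => UUULU VALID
Fold 3: move[1]->D => UDULU INVALID (collision), skipped
Fold 4: move[2]->D => UUDLU INVALID (collision), skipped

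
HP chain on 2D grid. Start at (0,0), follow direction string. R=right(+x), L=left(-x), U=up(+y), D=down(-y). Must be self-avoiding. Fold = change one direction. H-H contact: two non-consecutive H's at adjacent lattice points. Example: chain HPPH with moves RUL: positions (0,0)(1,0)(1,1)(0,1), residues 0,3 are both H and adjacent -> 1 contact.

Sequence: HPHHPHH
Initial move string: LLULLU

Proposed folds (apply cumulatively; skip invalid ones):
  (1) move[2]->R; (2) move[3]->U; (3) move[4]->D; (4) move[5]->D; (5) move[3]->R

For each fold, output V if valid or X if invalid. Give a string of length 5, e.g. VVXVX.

Answer: XVXVX

Derivation:
Initial: LLULLU -> [(0, 0), (-1, 0), (-2, 0), (-2, 1), (-3, 1), (-4, 1), (-4, 2)]
Fold 1: move[2]->R => LLRLLU INVALID (collision), skipped
Fold 2: move[3]->U => LLUULU VALID
Fold 3: move[4]->D => LLUUDU INVALID (collision), skipped
Fold 4: move[5]->D => LLUULD VALID
Fold 5: move[3]->R => LLURLD INVALID (collision), skipped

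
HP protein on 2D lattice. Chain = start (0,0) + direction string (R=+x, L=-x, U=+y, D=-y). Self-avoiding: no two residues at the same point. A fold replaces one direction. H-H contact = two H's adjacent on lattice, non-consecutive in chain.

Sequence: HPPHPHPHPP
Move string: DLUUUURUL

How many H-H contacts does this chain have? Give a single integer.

Positions: [(0, 0), (0, -1), (-1, -1), (-1, 0), (-1, 1), (-1, 2), (-1, 3), (0, 3), (0, 4), (-1, 4)]
H-H contact: residue 0 @(0,0) - residue 3 @(-1, 0)

Answer: 1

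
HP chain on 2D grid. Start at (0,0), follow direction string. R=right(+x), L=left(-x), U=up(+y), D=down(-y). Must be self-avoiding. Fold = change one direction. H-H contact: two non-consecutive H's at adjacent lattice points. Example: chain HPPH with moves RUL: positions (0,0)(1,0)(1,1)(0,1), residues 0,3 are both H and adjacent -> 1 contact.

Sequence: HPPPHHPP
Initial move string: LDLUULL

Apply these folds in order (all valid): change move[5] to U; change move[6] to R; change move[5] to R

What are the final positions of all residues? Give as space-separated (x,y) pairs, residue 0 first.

Answer: (0,0) (-1,0) (-1,-1) (-2,-1) (-2,0) (-2,1) (-1,1) (0,1)

Derivation:
Initial moves: LDLUULL
Fold: move[5]->U => LDLUUUL (positions: [(0, 0), (-1, 0), (-1, -1), (-2, -1), (-2, 0), (-2, 1), (-2, 2), (-3, 2)])
Fold: move[6]->R => LDLUUUR (positions: [(0, 0), (-1, 0), (-1, -1), (-2, -1), (-2, 0), (-2, 1), (-2, 2), (-1, 2)])
Fold: move[5]->R => LDLUURR (positions: [(0, 0), (-1, 0), (-1, -1), (-2, -1), (-2, 0), (-2, 1), (-1, 1), (0, 1)])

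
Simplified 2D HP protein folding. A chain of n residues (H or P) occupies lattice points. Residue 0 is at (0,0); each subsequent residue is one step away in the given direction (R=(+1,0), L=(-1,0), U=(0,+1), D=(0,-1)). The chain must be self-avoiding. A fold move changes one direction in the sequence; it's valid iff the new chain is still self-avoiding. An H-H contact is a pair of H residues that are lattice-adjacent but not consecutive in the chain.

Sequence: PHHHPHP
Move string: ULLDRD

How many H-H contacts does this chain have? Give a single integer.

Answer: 1

Derivation:
Positions: [(0, 0), (0, 1), (-1, 1), (-2, 1), (-2, 0), (-1, 0), (-1, -1)]
H-H contact: residue 2 @(-1,1) - residue 5 @(-1, 0)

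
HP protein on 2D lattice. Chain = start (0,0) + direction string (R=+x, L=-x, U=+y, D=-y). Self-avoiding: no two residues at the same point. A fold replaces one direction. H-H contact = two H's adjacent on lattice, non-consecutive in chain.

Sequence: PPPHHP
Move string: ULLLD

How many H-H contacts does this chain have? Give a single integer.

Answer: 0

Derivation:
Positions: [(0, 0), (0, 1), (-1, 1), (-2, 1), (-3, 1), (-3, 0)]
No H-H contacts found.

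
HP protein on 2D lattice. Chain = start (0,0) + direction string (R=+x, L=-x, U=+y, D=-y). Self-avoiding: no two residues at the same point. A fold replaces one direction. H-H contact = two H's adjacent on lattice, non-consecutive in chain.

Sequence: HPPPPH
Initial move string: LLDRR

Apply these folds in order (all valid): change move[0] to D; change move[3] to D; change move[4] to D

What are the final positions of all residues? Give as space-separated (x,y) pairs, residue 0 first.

Answer: (0,0) (0,-1) (-1,-1) (-1,-2) (-1,-3) (-1,-4)

Derivation:
Initial moves: LLDRR
Fold: move[0]->D => DLDRR (positions: [(0, 0), (0, -1), (-1, -1), (-1, -2), (0, -2), (1, -2)])
Fold: move[3]->D => DLDDR (positions: [(0, 0), (0, -1), (-1, -1), (-1, -2), (-1, -3), (0, -3)])
Fold: move[4]->D => DLDDD (positions: [(0, 0), (0, -1), (-1, -1), (-1, -2), (-1, -3), (-1, -4)])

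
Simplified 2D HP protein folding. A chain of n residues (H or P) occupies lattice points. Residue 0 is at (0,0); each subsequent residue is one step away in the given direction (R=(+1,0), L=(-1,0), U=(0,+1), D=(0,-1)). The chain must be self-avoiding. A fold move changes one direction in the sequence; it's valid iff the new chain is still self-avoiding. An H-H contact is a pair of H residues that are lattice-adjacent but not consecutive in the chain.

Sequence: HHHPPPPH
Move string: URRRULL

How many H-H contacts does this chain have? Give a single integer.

Answer: 1

Derivation:
Positions: [(0, 0), (0, 1), (1, 1), (2, 1), (3, 1), (3, 2), (2, 2), (1, 2)]
H-H contact: residue 2 @(1,1) - residue 7 @(1, 2)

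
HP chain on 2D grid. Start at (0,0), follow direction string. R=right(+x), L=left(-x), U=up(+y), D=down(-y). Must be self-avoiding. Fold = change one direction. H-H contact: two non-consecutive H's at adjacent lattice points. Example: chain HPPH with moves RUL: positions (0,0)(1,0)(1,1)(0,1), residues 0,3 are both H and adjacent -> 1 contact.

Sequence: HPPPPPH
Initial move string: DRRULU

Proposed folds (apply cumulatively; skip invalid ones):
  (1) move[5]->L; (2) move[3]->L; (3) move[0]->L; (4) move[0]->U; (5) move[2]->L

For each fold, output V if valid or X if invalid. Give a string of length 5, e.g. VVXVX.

Initial: DRRULU -> [(0, 0), (0, -1), (1, -1), (2, -1), (2, 0), (1, 0), (1, 1)]
Fold 1: move[5]->L => DRRULL INVALID (collision), skipped
Fold 2: move[3]->L => DRRLLU INVALID (collision), skipped
Fold 3: move[0]->L => LRRULU INVALID (collision), skipped
Fold 4: move[0]->U => URRULU VALID
Fold 5: move[2]->L => URLULU INVALID (collision), skipped

Answer: XXXVX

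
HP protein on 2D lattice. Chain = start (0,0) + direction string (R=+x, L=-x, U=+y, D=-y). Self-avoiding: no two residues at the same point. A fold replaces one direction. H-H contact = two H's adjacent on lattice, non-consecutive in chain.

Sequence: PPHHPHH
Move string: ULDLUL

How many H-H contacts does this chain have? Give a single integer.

Positions: [(0, 0), (0, 1), (-1, 1), (-1, 0), (-2, 0), (-2, 1), (-3, 1)]
H-H contact: residue 2 @(-1,1) - residue 5 @(-2, 1)

Answer: 1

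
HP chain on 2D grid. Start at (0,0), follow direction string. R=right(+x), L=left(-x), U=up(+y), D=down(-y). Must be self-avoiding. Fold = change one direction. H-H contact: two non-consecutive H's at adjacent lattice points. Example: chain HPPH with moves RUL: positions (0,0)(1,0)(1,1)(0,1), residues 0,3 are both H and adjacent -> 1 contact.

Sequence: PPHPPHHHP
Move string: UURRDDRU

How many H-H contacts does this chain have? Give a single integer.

Positions: [(0, 0), (0, 1), (0, 2), (1, 2), (2, 2), (2, 1), (2, 0), (3, 0), (3, 1)]
No H-H contacts found.

Answer: 0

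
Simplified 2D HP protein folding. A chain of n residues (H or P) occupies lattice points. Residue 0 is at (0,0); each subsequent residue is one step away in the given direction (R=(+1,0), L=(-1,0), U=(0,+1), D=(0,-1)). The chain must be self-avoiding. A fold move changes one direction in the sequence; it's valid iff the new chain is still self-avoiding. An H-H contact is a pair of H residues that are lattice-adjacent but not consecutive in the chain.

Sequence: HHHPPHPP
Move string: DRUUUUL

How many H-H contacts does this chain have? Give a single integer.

Positions: [(0, 0), (0, -1), (1, -1), (1, 0), (1, 1), (1, 2), (1, 3), (0, 3)]
No H-H contacts found.

Answer: 0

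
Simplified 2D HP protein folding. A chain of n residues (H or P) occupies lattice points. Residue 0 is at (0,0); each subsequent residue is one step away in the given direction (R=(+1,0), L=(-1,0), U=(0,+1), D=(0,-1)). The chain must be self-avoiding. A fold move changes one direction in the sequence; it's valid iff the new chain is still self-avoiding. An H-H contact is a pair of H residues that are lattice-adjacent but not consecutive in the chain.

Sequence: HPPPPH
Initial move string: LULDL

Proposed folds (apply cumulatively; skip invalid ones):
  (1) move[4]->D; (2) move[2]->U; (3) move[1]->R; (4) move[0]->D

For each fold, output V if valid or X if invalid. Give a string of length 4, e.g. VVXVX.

Answer: VXXX

Derivation:
Initial: LULDL -> [(0, 0), (-1, 0), (-1, 1), (-2, 1), (-2, 0), (-3, 0)]
Fold 1: move[4]->D => LULDD VALID
Fold 2: move[2]->U => LUUDD INVALID (collision), skipped
Fold 3: move[1]->R => LRLDD INVALID (collision), skipped
Fold 4: move[0]->D => DULDD INVALID (collision), skipped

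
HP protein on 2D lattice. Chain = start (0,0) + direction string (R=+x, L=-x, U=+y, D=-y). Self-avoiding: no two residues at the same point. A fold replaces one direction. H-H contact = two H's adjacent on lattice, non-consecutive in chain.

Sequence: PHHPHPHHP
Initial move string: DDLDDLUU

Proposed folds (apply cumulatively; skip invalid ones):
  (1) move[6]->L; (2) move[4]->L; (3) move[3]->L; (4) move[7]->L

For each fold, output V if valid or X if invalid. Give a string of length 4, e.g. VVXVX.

Answer: VVVV

Derivation:
Initial: DDLDDLUU -> [(0, 0), (0, -1), (0, -2), (-1, -2), (-1, -3), (-1, -4), (-2, -4), (-2, -3), (-2, -2)]
Fold 1: move[6]->L => DDLDDLLU VALID
Fold 2: move[4]->L => DDLDLLLU VALID
Fold 3: move[3]->L => DDLLLLLU VALID
Fold 4: move[7]->L => DDLLLLLL VALID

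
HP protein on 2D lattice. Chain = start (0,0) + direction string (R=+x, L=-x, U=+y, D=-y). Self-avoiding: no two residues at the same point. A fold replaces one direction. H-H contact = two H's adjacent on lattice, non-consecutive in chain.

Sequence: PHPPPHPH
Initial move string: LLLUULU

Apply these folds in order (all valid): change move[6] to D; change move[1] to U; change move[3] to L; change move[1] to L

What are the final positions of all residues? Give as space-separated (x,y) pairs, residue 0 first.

Answer: (0,0) (-1,0) (-2,0) (-3,0) (-4,0) (-4,1) (-5,1) (-5,0)

Derivation:
Initial moves: LLLUULU
Fold: move[6]->D => LLLUULD (positions: [(0, 0), (-1, 0), (-2, 0), (-3, 0), (-3, 1), (-3, 2), (-4, 2), (-4, 1)])
Fold: move[1]->U => LULUULD (positions: [(0, 0), (-1, 0), (-1, 1), (-2, 1), (-2, 2), (-2, 3), (-3, 3), (-3, 2)])
Fold: move[3]->L => LULLULD (positions: [(0, 0), (-1, 0), (-1, 1), (-2, 1), (-3, 1), (-3, 2), (-4, 2), (-4, 1)])
Fold: move[1]->L => LLLLULD (positions: [(0, 0), (-1, 0), (-2, 0), (-3, 0), (-4, 0), (-4, 1), (-5, 1), (-5, 0)])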